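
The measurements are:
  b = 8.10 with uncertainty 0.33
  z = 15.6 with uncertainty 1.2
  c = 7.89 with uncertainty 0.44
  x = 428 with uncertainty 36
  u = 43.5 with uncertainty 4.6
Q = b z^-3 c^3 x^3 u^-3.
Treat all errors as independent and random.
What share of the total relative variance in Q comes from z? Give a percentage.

21.5%

(δQ/Q)² = (1·δb/b)² + (-3·δz/z)² + (3·δc/c)² + (3·δx/x)² + (-3·δu/u)²
  b term: (1×0.0407)² = 0.00166
  z term: (-3×0.0769)² = 0.0533
  c term: (3×0.0558)² = 0.0280
  x term: (3×0.0841)² = 0.0637
  u term: (-3×0.106)² = 0.101
Total = 0.247. Share from z = 0.0533/0.247 = 0.215.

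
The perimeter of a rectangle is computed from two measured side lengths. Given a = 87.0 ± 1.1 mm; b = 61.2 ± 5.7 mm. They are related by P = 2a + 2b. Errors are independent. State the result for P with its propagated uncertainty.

P is a linear combination, so absolute uncertainties add in quadrature:
  (2·δa)² = 4.84;  (2·δb)² = 130
δP = √(135) = 11.6 mm
P = 296 mm.

296 ± 11.6 mm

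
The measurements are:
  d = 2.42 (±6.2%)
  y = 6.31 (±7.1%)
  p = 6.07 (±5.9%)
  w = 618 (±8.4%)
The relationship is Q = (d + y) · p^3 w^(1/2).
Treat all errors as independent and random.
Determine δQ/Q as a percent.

19.0%

Let u = d + y = 8.73. δu = √(δd² + δy²) = √(0.0225 + 0.201) = 0.472, so δu/u = 0.0541.
Q is then a monomial in u, p, w:
δQ/Q = √((δu/u)² + (3·δp/p)² + (½·δw/w)²) = √(0.00293 + 0.0313 + 0.00176) = 0.190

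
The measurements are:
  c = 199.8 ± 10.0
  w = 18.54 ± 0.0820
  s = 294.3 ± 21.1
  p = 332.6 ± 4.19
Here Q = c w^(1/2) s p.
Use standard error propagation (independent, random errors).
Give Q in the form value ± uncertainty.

(8.421 ± 0.744) × 10^7

Relative error in a monomial: (δQ/Q)² = Σ (nᵢ · δxᵢ/xᵢ)².
  (1·δc/c)² = (1×0.0501)² = 0.00251;  (½·δw/w)² = (0.5×0.00442)² = 4.89e-06;  (1·δs/s)² = (1×0.0717)² = 0.00514;  (1·δp/p)² = (1×0.0126)² = 0.000159
δQ/Q = √(0.00781) = 0.0884
Q = 8.421e+07, so δQ = 0.0884 × 8.421e+07 = 7.44e+06.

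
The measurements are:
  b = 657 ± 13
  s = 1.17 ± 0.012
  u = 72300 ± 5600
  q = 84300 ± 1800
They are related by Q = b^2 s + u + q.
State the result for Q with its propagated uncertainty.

Let p = b^2·s = 5.05e+05. δp/p = √((2·δb/b)² + (1·δs/s)²) = √(0.00157 + 0.000105) = 0.0409, so δp = 20600.
Q = p + u + q: δQ = √(δp² + δu² + δq²) = √(4.26e+08 + 3.14e+07 + 3.24e+06) = 21500
Q = 6.62e+05.

(6.62 ± 0.215) × 10^5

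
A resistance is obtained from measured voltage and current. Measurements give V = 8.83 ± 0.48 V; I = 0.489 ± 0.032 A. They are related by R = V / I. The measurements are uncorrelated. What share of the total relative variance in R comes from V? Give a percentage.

40.8%

(δR/R)² = (1·δV/V)² + (-1·δI/I)²
  V term: (1×0.0544)² = 0.00296
  I term: (-1×0.0654)² = 0.00428
Total = 0.00724. Share from V = 0.00296/0.00724 = 0.408.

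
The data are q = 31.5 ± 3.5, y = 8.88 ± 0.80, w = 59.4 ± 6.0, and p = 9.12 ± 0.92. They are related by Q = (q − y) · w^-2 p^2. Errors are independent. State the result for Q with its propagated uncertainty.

Let u = q − y = 22.6. δu = √(δq² + δy²) = √(12.2 + 0.640) = 3.59, so δu/u = 0.159.
Q is then a monomial in u, w, p:
δQ/Q = √((δu/u)² + (-2·δw/w)² + (2·δp/p)²) = √(0.0252 + 0.0408 + 0.0407) = 0.327
Q = 0.533, so δQ = 0.327 × 0.533 = 0.174.

0.533 ± 0.174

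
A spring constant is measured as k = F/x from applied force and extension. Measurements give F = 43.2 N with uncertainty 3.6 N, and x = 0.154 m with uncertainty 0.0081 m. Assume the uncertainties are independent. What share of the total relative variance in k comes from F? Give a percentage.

(δk/k)² = (1·δF/F)² + (-1·δx/x)²
  F term: (1×0.0833)² = 0.00694
  x term: (-1×0.0526)² = 0.00277
Total = 0.00971. Share from F = 0.00694/0.00971 = 0.715.

71.5%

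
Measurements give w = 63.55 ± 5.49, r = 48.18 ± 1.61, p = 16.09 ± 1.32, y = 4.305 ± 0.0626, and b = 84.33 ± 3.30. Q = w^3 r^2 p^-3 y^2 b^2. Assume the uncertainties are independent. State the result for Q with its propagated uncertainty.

Products/powers → add relative errors in quadrature, weighted by exponent:
  (3·δw/w)² = (3×0.0864)² = 0.0672;  (2·δr/r)² = (2×0.0334)² = 0.00447;  (-3·δp/p)² = (-3×0.0820)² = 0.0606;  (2·δy/y)² = (2×0.0145)² = 0.000846;  (2·δb/b)² = (2×0.0391)² = 0.00613
δQ/Q = √(0.139) = 0.373
Q = 1.885e+10, so δQ = 0.373 × 1.885e+10 = 7.03e+09.

(1.885 ± 0.703) × 10^10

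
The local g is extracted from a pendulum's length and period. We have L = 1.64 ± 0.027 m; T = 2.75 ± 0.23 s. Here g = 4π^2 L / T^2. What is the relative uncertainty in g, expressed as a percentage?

For a monomial g ∝ L, T^-2, fractional errors add in quadrature:
  (1·δL/L)² = (1×0.0165)² = 0.000271;  (-2·δT/T)² = (-2×0.0836)² = 0.0280
δg/g = √(0.0283) = 0.168

16.8%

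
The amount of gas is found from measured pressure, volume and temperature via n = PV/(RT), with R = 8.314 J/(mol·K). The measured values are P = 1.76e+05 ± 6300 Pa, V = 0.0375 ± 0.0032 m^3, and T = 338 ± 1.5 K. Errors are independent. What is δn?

Each factor contributes (exponent × relative error)² to (δn/n)²:
  (1·δP/P)² = (1×0.0358)² = 0.00128;  (1·δV/V)² = (1×0.0853)² = 0.00728;  (-1·δT/T)² = (-1×0.00444)² = 1.97e-05
δn/n = √(0.00858) = 0.0926
n = 2.35 mol, so δn = 0.0926 × 2.35 = 0.218 mol.

0.218 mol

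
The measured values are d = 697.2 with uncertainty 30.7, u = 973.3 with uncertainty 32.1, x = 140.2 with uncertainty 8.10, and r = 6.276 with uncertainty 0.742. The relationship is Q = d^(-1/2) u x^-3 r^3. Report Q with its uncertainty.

Products/powers → add relative errors in quadrature, weighted by exponent:
  (−½·δd/d)² = (-0.5×0.0440)² = 0.000485;  (1·δu/u)² = (1×0.0330)² = 0.00109;  (-3·δx/x)² = (-3×0.0578)² = 0.0300;  (3·δr/r)² = (3×0.118)² = 0.126
δQ/Q = √(0.157) = 0.397
Q = 0.003307, so δQ = 0.397 × 0.003307 = 0.00131.

0.003307 ± 0.00131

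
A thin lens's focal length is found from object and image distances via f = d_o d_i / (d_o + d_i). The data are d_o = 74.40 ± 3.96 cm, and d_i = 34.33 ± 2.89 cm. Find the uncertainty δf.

1.41 cm

∂f/∂d_o = (d_i/(d_o+d_i))² = 0.0997;  ∂f/∂d_i = (d_o/(d_o+d_i))² = 0.468
δf = √((∂f/∂d_o · δd_o)² + (∂f/∂d_i · δd_i)²) = √(0.156 + 1.83) = 1.41 cm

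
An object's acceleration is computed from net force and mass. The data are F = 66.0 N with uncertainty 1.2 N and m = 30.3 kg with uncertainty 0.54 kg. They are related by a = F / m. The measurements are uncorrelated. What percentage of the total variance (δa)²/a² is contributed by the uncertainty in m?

49.0%

(δa/a)² = (1·δF/F)² + (-1·δm/m)²
  F term: (1×0.0182)² = 0.000331
  m term: (-1×0.0178)² = 0.000318
Total = 0.000648. Share from m = 0.000318/0.000648 = 0.490.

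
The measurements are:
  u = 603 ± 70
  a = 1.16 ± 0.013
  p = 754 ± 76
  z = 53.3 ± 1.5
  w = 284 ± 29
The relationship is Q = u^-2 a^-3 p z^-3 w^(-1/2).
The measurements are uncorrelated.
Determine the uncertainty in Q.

1.43e-10

For a monomial Q ∝ u^-2, a^-3, p, z^-3, w^(-1/2), fractional errors add in quadrature:
  (-2·δu/u)² = (-2×0.116)² = 0.0539;  (-3·δa/a)² = (-3×0.0112)² = 0.00113;  (1·δp/p)² = (1×0.101)² = 0.0102;  (-3·δz/z)² = (-3×0.0281)² = 0.00713;  (−½·δw/w)² = (-0.5×0.102)² = 0.00261
δQ/Q = √(0.0749) = 0.274
Q = 5.21e-10, so δQ = 0.274 × 5.21e-10 = 1.43e-10.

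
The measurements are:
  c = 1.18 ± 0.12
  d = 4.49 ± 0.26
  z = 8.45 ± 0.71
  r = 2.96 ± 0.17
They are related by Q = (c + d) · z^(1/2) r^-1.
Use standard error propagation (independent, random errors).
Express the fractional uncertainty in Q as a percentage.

Let u = c + d = 5.67. δu = √(δc² + δd²) = √(0.0144 + 0.0676) = 0.286, so δu/u = 0.0505.
Q is then a monomial in u, z, r:
δQ/Q = √((δu/u)² + (½·δz/z)² + (-1·δr/r)²) = √(0.00255 + 0.00176 + 0.00330) = 0.0873

8.73%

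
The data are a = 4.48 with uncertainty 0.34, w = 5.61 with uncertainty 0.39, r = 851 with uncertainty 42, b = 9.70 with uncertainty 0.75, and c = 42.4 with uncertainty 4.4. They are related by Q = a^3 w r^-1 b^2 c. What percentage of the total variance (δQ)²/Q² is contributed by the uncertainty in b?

(δQ/Q)² = (3·δa/a)² + (1·δw/w)² + (-1·δr/r)² + (2·δb/b)² + (1·δc/c)²
  a term: (3×0.0759)² = 0.0518
  w term: (1×0.0695)² = 0.00483
  r term: (-1×0.0494)² = 0.00244
  b term: (2×0.0773)² = 0.0239
  c term: (1×0.104)² = 0.0108
Total = 0.0938. Share from b = 0.0239/0.0938 = 0.255.

25.5%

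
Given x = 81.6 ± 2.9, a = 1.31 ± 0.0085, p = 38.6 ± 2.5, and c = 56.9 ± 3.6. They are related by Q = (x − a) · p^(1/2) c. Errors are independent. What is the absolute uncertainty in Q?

Let u = x − a = 80.3. δu = √(δx² + δa²) = √(8.41 + 7.23e-05) = 2.90, so δu/u = 0.0361.
Q is then a monomial in u, p, c:
δQ/Q = √((δu/u)² + (½·δp/p)² + (1·δc/c)²) = √(0.00130 + 0.00105 + 0.00400) = 0.0797
Q = 28400, so δQ = 0.0797 × 28400 = 2260.

2260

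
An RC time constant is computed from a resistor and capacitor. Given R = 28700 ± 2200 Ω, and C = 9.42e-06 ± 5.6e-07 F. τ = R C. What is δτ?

Relative error in a monomial: (δτ/τ)² = Σ (nᵢ · δxᵢ/xᵢ)².
  (1·δR/R)² = (1×0.0767)² = 0.00588;  (1·δC/C)² = (1×0.0594)² = 0.00353
δτ/τ = √(0.00941) = 0.0970
τ = 0.270 s, so δτ = 0.0970 × 0.270 = 0.0262 s.

0.0262 s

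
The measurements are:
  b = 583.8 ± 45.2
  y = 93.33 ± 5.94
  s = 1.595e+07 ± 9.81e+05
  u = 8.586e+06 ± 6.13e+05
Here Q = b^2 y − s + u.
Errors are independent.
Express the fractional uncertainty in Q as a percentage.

22.3%

Let p = b^2·y = 3.181e+07. δp/p = √((2·δb/b)² + (1·δy/y)²) = √(0.0240 + 0.00405) = 0.167, so δp = 5.33e+06.
Q = p − s + u: δQ = √(δp² + δs² + δu²) = √(2.84e+13 + 9.62e+11 + 3.76e+11) = 5.45e+06
Q = 2.444e+07, so δQ/Q = 5.45e+06/2.444e+07 = 0.223.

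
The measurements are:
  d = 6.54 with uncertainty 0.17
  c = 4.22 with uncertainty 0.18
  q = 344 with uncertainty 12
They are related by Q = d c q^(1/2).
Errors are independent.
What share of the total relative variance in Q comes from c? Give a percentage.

65.0%

(δQ/Q)² = (1·δd/d)² + (1·δc/c)² + (½·δq/q)²
  d term: (1×0.0260)² = 0.000676
  c term: (1×0.0427)² = 0.00182
  q term: (0.5×0.0349)² = 0.000304
Total = 0.00280. Share from c = 0.00182/0.00280 = 0.650.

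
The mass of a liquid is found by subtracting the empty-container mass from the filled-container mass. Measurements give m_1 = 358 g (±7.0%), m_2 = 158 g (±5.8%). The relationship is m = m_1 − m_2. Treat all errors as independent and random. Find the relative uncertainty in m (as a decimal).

Each term contributes (cᵢ δxᵢ)² to (δm)²:
  (δm_1)² = 628;  (δm_2)² = 84.0
δm = √(712) = 26.7 g
m = 200 g, so δm/m = 26.7/200 = 0.133.

0.133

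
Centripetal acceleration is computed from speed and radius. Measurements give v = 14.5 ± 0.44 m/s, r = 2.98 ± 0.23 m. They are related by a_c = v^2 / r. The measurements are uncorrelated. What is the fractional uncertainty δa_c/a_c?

Each factor contributes (exponent × relative error)² to (δa_c/a_c)²:
  (2·δv/v)² = (2×0.0303)² = 0.00368;  (-1·δr/r)² = (-1×0.0772)² = 0.00596
δa_c/a_c = √(0.00964) = 0.0982

0.0982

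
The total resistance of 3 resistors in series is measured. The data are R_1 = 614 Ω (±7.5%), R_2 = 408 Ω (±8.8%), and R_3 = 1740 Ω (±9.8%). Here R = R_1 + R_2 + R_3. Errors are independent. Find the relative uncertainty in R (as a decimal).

0.0653

R is a linear combination, so absolute uncertainties add in quadrature:
  (δR_1)² = 2120;  (δR_2)² = 1290;  (δR_3)² = 29100
δR = √(32500) = 180 Ω
R = 2760 Ω, so δR/R = 180/2760 = 0.0653.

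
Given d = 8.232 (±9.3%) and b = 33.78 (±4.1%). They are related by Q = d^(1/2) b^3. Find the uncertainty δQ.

14500

Products/powers → add relative errors in quadrature, weighted by exponent:
  (½·δd/d)² = (0.5×0.0930)² = 0.00216;  (3·δb/b)² = (3×0.0410)² = 0.0151
δQ/Q = √(0.0173) = 0.131
Q = 110600, so δQ = 0.131 × 110600 = 14500.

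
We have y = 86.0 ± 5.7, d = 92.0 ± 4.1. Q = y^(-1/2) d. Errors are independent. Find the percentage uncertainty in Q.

Q is a product of powers, so relative uncertainties combine in quadrature:
  (−½·δy/y)² = (-0.5×0.0663)² = 0.00110;  (1·δd/d)² = (1×0.0446)² = 0.00199
δQ/Q = √(0.00308) = 0.0555

5.55%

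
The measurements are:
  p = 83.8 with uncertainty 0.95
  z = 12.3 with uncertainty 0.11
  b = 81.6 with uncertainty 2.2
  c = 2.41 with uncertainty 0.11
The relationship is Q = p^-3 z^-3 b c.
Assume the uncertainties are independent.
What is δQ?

1.23e-08

Q is a product of powers, so relative uncertainties combine in quadrature:
  (-3·δp/p)² = (-3×0.0113)² = 0.00116;  (-3·δz/z)² = (-3×0.00894)² = 0.000720;  (1·δb/b)² = (1×0.0270)² = 0.000727;  (1·δc/c)² = (1×0.0456)² = 0.00208
δQ/Q = √(0.00469) = 0.0685
Q = 1.8e-07, so δQ = 0.0685 × 1.8e-07 = 1.23e-08.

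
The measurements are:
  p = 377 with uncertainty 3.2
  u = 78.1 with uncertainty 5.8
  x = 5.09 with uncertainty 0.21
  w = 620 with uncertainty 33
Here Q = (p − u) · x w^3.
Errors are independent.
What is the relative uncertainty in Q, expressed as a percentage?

16.6%

Let h = p − u = 299. δh = √(δp² + δu²) = √(10.2 + 33.6) = 6.62, so δh/h = 0.0222.
Q is then a monomial in h, x, w:
δQ/Q = √((δh/h)² + (1·δx/x)² + (3·δw/w)²) = √(0.000491 + 0.00170 + 0.0255) = 0.166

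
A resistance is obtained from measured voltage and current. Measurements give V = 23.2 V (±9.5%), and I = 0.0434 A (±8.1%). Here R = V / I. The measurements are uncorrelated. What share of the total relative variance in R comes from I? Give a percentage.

(δR/R)² = (1·δV/V)² + (-1·δI/I)²
  V term: (1×0.0950)² = 0.00902
  I term: (-1×0.0810)² = 0.00656
Total = 0.0156. Share from I = 0.00656/0.0156 = 0.421.

42.1%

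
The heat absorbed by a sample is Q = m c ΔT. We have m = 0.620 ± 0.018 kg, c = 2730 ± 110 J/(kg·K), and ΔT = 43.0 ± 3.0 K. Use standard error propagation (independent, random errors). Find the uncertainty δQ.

6230 J

Each factor contributes (exponent × relative error)² to (δQ/Q)²:
  (1·δm/m)² = (1×0.0290)² = 0.000843;  (1·δc/c)² = (1×0.0403)² = 0.00162;  (1·δΔT/ΔT)² = (1×0.0698)² = 0.00487
δQ/Q = √(0.00733) = 0.0856
Q = 72800 J, so δQ = 0.0856 × 72800 = 6230 J.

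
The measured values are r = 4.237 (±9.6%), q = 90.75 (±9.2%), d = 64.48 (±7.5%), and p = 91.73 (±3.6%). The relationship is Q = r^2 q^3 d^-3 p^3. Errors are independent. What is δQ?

1.62e+07

Q is a product of powers, so relative uncertainties combine in quadrature:
  (2·δr/r)² = (2×0.0960)² = 0.0369;  (3·δq/q)² = (3×0.0920)² = 0.0762;  (-3·δd/d)² = (-3×0.0750)² = 0.0506;  (3·δp/p)² = (3×0.0360)² = 0.0117
δQ/Q = √(0.175) = 0.419
Q = 3.863e+07, so δQ = 0.419 × 3.863e+07 = 1.62e+07.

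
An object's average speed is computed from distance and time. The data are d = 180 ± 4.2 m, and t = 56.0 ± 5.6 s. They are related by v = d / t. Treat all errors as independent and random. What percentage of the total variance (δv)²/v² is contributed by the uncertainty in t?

(δv/v)² = (1·δd/d)² + (-1·δt/t)²
  d term: (1×0.0233)² = 0.000544
  t term: (-1×0.100)² = 0.0100
Total = 0.0105. Share from t = 0.0100/0.0105 = 0.948.

94.8%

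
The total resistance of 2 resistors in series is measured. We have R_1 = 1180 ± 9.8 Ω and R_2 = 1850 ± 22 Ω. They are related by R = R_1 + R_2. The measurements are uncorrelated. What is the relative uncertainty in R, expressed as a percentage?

0.795%

Each term contributes (cᵢ δxᵢ)² to (δR)²:
  (δR_1)² = 96.0;  (δR_2)² = 484
δR = √(580) = 24.1 Ω
R = 3030 Ω, so δR/R = 24.1/3030 = 0.00795.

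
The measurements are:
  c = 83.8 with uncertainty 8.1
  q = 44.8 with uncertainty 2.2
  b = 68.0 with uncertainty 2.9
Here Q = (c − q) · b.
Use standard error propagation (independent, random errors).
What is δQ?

Let u = c − q = 39.0. δu = √(δc² + δq²) = √(65.6 + 4.84) = 8.39, so δu/u = 0.215.
Q is then a monomial in u, b:
δQ/Q = √((δu/u)² + (1·δb/b)²) = √(0.0463 + 0.00182) = 0.219
Q = 2650, so δQ = 0.219 × 2650 = 582.

582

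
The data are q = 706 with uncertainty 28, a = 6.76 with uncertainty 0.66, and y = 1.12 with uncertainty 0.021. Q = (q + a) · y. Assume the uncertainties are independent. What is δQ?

34.8

Let u = q + a = 713. δu = √(δq² + δa²) = √(784 + 0.436) = 28.0, so δu/u = 0.0393.
Q is then a monomial in u, y:
δQ/Q = √((δu/u)² + (1·δy/y)²) = √(0.00154 + 0.000352) = 0.0435
Q = 798, so δQ = 0.0435 × 798 = 34.8.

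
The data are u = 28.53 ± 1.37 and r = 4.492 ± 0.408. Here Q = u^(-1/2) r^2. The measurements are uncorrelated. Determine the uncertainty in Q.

0.692

Products/powers → add relative errors in quadrature, weighted by exponent:
  (−½·δu/u)² = (-0.5×0.0480)² = 0.000576;  (2·δr/r)² = (2×0.0908)² = 0.0330
δQ/Q = √(0.0336) = 0.183
Q = 3.778, so δQ = 0.183 × 3.778 = 0.692.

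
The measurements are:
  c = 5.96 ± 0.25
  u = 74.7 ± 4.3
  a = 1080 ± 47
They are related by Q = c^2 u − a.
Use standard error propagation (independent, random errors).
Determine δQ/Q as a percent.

Let p = c^2·u = 2650. δp/p = √((2·δc/c)² + (1·δu/u)²) = √(0.00704 + 0.00331) = 0.102, so δp = 270.
Q = p − a: δQ = √(δp² + δa²) = √(72900 + 2210) = 274
Q = 1570, so δQ/Q = 274/1570 = 0.174.

17.4%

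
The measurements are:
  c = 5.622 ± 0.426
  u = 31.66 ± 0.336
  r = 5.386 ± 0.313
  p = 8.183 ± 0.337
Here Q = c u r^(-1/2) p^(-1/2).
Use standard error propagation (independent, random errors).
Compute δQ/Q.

0.0844

For a monomial Q ∝ c, u, r^(-1/2), p^(-1/2), fractional errors add in quadrature:
  (1·δc/c)² = (1×0.0758)² = 0.00574;  (1·δu/u)² = (1×0.0106)² = 0.000113;  (−½·δr/r)² = (-0.5×0.0581)² = 0.000844;  (−½·δp/p)² = (-0.5×0.0412)² = 0.000424
δQ/Q = √(0.00712) = 0.0844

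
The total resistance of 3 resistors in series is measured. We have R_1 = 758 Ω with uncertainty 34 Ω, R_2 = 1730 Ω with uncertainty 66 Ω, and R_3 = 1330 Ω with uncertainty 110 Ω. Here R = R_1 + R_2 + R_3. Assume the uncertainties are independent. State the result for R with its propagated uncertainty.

3820 ± 133 Ω

Sums and differences: (δR)² = Σ (cᵢ δxᵢ)².
  (δR_1)² = 1160;  (δR_2)² = 4360;  (δR_3)² = 12100
δR = √(17600) = 133 Ω
R = 3820 Ω.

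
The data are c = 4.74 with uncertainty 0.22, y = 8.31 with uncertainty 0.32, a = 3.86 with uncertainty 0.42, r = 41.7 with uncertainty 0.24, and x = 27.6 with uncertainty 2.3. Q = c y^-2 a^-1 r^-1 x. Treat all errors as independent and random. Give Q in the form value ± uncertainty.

0.0118 ± 0.00193

Since Q is a product/quotient, work with relative uncertainties:
  (1·δc/c)² = (1×0.0464)² = 0.00215;  (-2·δy/y)² = (-2×0.0385)² = 0.00593;  (-1·δa/a)² = (-1×0.109)² = 0.0118;  (-1·δr/r)² = (-1×0.00576)² = 3.31e-05;  (1·δx/x)² = (1×0.0833)² = 0.00694
δQ/Q = √(0.0269) = 0.164
Q = 0.0118, so δQ = 0.164 × 0.0118 = 0.00193.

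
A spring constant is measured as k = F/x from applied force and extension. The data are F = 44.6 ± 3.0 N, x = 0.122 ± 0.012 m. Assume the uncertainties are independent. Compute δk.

Relative error in a monomial: (δk/k)² = Σ (nᵢ · δxᵢ/xᵢ)².
  (1·δF/F)² = (1×0.0673)² = 0.00452;  (-1·δx/x)² = (-1×0.0984)² = 0.00967
δk/k = √(0.0142) = 0.119
k = 366 N/m, so δk = 0.119 × 366 = 43.6 N/m.

43.6 N/m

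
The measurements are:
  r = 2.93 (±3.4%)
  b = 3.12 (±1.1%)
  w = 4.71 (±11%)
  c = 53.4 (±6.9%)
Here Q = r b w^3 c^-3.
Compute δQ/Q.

0.391

Since Q is a product/quotient, work with relative uncertainties:
  (1·δr/r)² = (1×0.0340)² = 0.00116;  (1·δb/b)² = (1×0.0110)² = 0.000121;  (3·δw/w)² = (3×0.110)² = 0.109;  (-3·δc/c)² = (-3×0.0690)² = 0.0428
δQ/Q = √(0.153) = 0.391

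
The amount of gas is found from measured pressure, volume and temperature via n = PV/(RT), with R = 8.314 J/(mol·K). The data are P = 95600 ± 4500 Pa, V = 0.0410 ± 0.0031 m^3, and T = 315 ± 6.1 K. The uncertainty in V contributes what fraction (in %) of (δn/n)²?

(δn/n)² = (1·δP/P)² + (1·δV/V)² + (-1·δT/T)²
  P term: (1×0.0471)² = 0.00222
  V term: (1×0.0756)² = 0.00572
  T term: (-1×0.0194)² = 0.000375
Total = 0.00831. Share from V = 0.00572/0.00831 = 0.688.

68.8%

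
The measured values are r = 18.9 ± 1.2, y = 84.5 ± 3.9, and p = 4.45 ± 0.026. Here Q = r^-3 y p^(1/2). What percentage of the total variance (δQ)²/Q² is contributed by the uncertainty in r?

(δQ/Q)² = (-3·δr/r)² + (1·δy/y)² + (½·δp/p)²
  r term: (-3×0.0635)² = 0.0363
  y term: (1×0.0462)² = 0.00213
  p term: (0.5×0.00584)² = 8.53e-06
Total = 0.0384. Share from r = 0.0363/0.0384 = 0.944.

94.4%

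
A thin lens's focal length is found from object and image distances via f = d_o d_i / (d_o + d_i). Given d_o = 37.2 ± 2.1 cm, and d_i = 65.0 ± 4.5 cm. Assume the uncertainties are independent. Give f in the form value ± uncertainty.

23.7 ± 1.04 cm

∂f/∂d_o = (d_i/(d_o+d_i))² = 0.405;  ∂f/∂d_i = (d_o/(d_o+d_i))² = 0.132
δf = √((∂f/∂d_o · δd_o)² + (∂f/∂d_i · δd_i)²) = √(0.722 + 0.355) = 1.04 cm
f = 23.7 cm.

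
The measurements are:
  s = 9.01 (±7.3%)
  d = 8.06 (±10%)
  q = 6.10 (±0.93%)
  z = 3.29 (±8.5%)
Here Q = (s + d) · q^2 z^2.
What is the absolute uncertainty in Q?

1250

Let u = s + d = 17.1. δu = √(δs² + δd²) = √(0.433 + 0.650) = 1.04, so δu/u = 0.0609.
Q is then a monomial in u, q, z:
δQ/Q = √((δu/u)² + (2·δq/q)² + (2·δz/z)²) = √(0.00371 + 0.000346 + 0.0289) = 0.182
Q = 6880, so δQ = 0.182 × 6880 = 1250.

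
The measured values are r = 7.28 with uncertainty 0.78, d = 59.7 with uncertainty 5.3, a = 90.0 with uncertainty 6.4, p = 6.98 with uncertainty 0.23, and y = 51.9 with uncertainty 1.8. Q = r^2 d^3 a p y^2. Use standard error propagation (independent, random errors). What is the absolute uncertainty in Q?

6.82e+12

Q is a product of powers, so relative uncertainties combine in quadrature:
  (2·δr/r)² = (2×0.107)² = 0.0459;  (3·δd/d)² = (3×0.0888)² = 0.0709;  (1·δa/a)² = (1×0.0711)² = 0.00506;  (1·δp/p)² = (1×0.0330)² = 0.00109;  (2·δy/y)² = (2×0.0347)² = 0.00481
δQ/Q = √(0.128) = 0.357
Q = 1.91e+13, so δQ = 0.357 × 1.91e+13 = 6.82e+12.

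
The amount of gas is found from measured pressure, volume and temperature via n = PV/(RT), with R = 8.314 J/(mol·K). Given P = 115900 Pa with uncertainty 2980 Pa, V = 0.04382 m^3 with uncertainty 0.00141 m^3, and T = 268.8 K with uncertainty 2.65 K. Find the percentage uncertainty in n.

Relative error in a monomial: (δn/n)² = Σ (nᵢ · δxᵢ/xᵢ)².
  (1·δP/P)² = (1×0.0257)² = 0.000661;  (1·δV/V)² = (1×0.0322)² = 0.00104;  (-1·δT/T)² = (-1×0.00986)² = 9.72e-05
δn/n = √(0.00179) = 0.0424

4.24%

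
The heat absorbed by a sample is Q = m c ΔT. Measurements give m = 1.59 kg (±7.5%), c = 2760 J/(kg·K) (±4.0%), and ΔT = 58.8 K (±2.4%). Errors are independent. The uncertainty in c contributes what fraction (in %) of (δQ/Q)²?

20.5%

(δQ/Q)² = (1·δm/m)² + (1·δc/c)² + (1·δΔT/ΔT)²
  m term: (1×0.0750)² = 0.00562
  c term: (1×0.0400)² = 0.00160
  ΔT term: (1×0.0240)² = 0.000576
Total = 0.00780. Share from c = 0.00160/0.00780 = 0.205.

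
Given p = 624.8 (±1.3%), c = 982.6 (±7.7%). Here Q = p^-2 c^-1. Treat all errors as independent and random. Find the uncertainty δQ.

Q is a product of powers, so relative uncertainties combine in quadrature:
  (-2·δp/p)² = (-2×0.0130)² = 0.000676;  (-1·δc/c)² = (-1×0.0770)² = 0.00593
δQ/Q = √(0.00661) = 0.0813
Q = 2.607e-09, so δQ = 0.0813 × 2.607e-09 = 2.12e-10.

2.12e-10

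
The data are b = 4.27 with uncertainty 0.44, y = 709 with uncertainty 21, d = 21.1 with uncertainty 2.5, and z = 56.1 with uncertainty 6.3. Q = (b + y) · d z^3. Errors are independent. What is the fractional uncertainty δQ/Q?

0.358

Let u = b + y = 713. δu = √(δb² + δy²) = √(0.194 + 441) = 21.0, so δu/u = 0.0294.
Q is then a monomial in u, d, z:
δQ/Q = √((δu/u)² + (1·δd/d)² + (3·δz/z)²) = √(0.000867 + 0.0140 + 0.114) = 0.358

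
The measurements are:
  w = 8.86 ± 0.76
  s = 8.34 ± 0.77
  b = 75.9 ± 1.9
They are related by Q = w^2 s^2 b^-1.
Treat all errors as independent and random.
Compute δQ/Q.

Since Q is a product/quotient, work with relative uncertainties:
  (2·δw/w)² = (2×0.0858)² = 0.0294;  (2·δs/s)² = (2×0.0923)² = 0.0341;  (-1·δb/b)² = (-1×0.0250)² = 0.000627
δQ/Q = √(0.0642) = 0.253

0.253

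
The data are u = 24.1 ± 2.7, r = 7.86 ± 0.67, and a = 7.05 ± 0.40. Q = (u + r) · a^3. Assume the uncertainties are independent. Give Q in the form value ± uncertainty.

Let w = u + r = 32.0. δw = √(δu² + δr²) = √(7.29 + 0.449) = 2.78, so δw/w = 0.0870.
Q is then a monomial in w, a:
δQ/Q = √((δw/w)² + (3·δa/a)²) = √(0.00758 + 0.0290) = 0.191
Q = 11200, so δQ = 0.191 × 11200 = 2140.

11200 ± 2140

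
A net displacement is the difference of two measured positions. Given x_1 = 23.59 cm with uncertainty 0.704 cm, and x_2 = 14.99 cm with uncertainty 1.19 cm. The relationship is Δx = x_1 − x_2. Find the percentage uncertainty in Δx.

Absolute uncertainties add in quadrature for a linear combination:
  (δx_1)² = 0.496;  (δx_2)² = 1.42
δΔx = √(1.91) = 1.38 cm
Δx = 8.600 cm, so δΔx/Δx = 1.38/8.600 = 0.161.

16.1%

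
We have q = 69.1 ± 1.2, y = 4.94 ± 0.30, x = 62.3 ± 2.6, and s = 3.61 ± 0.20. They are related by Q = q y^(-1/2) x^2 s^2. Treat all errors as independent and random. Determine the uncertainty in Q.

2.25e+05

Each factor contributes (exponent × relative error)² to (δQ/Q)²:
  (1·δq/q)² = (1×0.0174)² = 0.000302;  (−½·δy/y)² = (-0.5×0.0607)² = 0.000922;  (2·δx/x)² = (2×0.0417)² = 0.00697;  (2·δs/s)² = (2×0.0554)² = 0.0123
δQ/Q = √(0.0205) = 0.143
Q = 1.57e+06, so δQ = 0.143 × 1.57e+06 = 2.25e+05.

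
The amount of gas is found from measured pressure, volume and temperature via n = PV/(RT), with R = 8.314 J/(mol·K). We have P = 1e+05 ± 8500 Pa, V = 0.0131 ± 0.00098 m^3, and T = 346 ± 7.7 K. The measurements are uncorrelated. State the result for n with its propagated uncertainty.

0.455 ± 0.0526 mol

Relative error in a monomial: (δn/n)² = Σ (nᵢ · δxᵢ/xᵢ)².
  (1·δP/P)² = (1×0.0850)² = 0.00723;  (1·δV/V)² = (1×0.0748)² = 0.00560;  (-1·δT/T)² = (-1×0.0223)² = 0.000495
δn/n = √(0.0133) = 0.115
n = 0.455 mol, so δn = 0.115 × 0.455 = 0.0526 mol.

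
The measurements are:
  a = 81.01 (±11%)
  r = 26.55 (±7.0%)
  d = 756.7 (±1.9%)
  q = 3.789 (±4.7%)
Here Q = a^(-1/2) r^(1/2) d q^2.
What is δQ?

721

Products/powers → add relative errors in quadrature, weighted by exponent:
  (−½·δa/a)² = (-0.5×0.110)² = 0.00302;  (½·δr/r)² = (0.5×0.0700)² = 0.00123;  (1·δd/d)² = (1×0.0190)² = 0.000361;  (2·δq/q)² = (2×0.0470)² = 0.00884
δQ/Q = √(0.0134) = 0.116
Q = 6219, so δQ = 0.116 × 6219 = 721.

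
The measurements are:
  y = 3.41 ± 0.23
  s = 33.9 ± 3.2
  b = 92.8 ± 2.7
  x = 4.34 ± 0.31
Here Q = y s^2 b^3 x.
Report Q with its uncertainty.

Each factor contributes (exponent × relative error)² to (δQ/Q)²:
  (1·δy/y)² = (1×0.0674)² = 0.00455;  (2·δs/s)² = (2×0.0944)² = 0.0356;  (3·δb/b)² = (3×0.0291)² = 0.00762;  (1·δx/x)² = (1×0.0714)² = 0.00510
δQ/Q = √(0.0529) = 0.230
Q = 1.36e+10, so δQ = 0.230 × 1.36e+10 = 3.13e+09.

(1.36 ± 0.313) × 10^10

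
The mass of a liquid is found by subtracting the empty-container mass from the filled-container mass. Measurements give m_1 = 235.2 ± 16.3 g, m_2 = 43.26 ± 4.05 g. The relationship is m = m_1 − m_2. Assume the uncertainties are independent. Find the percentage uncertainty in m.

m is a linear combination, so absolute uncertainties add in quadrature:
  (δm_1)² = 266;  (δm_2)² = 16.4
δm = √(282) = 16.8 g
m = 191.9 g, so δm/m = 16.8/191.9 = 0.0875.

8.75%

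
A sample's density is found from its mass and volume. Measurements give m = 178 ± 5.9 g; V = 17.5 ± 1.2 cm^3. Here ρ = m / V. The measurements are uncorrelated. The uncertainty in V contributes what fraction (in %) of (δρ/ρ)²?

(δρ/ρ)² = (1·δm/m)² + (-1·δV/V)²
  m term: (1×0.0331)² = 0.00110
  V term: (-1×0.0686)² = 0.00470
Total = 0.00580. Share from V = 0.00470/0.00580 = 0.811.

81.1%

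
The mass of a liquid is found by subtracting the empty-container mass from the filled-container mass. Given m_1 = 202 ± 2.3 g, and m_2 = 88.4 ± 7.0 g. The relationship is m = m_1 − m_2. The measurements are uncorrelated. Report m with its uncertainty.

For a sum/difference, combine absolute errors in quadrature:
  (δm_1)² = 5.29;  (δm_2)² = 49.0
δm = √(54.3) = 7.37 g
m = 114 g.

114 ± 7.37 g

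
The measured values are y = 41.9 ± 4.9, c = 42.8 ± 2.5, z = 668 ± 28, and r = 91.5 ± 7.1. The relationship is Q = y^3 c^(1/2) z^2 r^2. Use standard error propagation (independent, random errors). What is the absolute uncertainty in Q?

7.08e+14

Relative error in a monomial: (δQ/Q)² = Σ (nᵢ · δxᵢ/xᵢ)².
  (3·δy/y)² = (3×0.117)² = 0.123;  (½·δc/c)² = (0.5×0.0584)² = 0.000853;  (2·δz/z)² = (2×0.0419)² = 0.00703;  (2·δr/r)² = (2×0.0776)² = 0.0241
δQ/Q = √(0.155) = 0.394
Q = 1.8e+15, so δQ = 0.394 × 1.8e+15 = 7.08e+14.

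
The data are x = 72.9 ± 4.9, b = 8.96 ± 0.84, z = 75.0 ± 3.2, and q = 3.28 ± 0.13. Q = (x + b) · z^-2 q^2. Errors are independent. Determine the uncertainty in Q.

Let u = x + b = 81.9. δu = √(δx² + δb²) = √(24.0 + 0.706) = 4.97, so δu/u = 0.0607.
Q is then a monomial in u, z, q:
δQ/Q = √((δu/u)² + (-2·δz/z)² + (2·δq/q)²) = √(0.00369 + 0.00728 + 0.00628) = 0.131
Q = 0.157, so δQ = 0.131 × 0.157 = 0.0206.

0.0206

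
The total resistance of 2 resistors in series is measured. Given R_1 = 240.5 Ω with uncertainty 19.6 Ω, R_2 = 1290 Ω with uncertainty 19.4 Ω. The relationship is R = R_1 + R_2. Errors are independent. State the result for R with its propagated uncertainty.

1530 ± 27.6 Ω

Absolute uncertainties add in quadrature for a linear combination:
  (δR_1)² = 384;  (δR_2)² = 376
δR = √(761) = 27.6 Ω
R = 1530 Ω.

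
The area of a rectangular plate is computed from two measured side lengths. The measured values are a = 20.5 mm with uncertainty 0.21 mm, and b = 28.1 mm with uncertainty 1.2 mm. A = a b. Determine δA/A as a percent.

For a monomial A ∝ a, b, fractional errors add in quadrature:
  (1·δa/a)² = (1×0.0102)² = 0.000105;  (1·δb/b)² = (1×0.0427)² = 0.00182
δA/A = √(0.00193) = 0.0439

4.39%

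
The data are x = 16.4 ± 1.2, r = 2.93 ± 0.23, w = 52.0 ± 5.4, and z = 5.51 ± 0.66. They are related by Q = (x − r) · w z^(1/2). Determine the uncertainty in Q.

Let u = x − r = 13.5. δu = √(δx² + δr²) = √(1.44 + 0.0529) = 1.22, so δu/u = 0.0907.
Q is then a monomial in u, w, z:
δQ/Q = √((δu/u)² + (1·δw/w)² + (½·δz/z)²) = √(0.00823 + 0.0108 + 0.00359) = 0.150
Q = 1640, so δQ = 0.150 × 1640 = 247.

247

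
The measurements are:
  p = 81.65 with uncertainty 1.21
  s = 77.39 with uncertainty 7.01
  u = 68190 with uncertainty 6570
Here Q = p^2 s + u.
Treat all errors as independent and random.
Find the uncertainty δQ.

49600

Let w = p^2·s = 515900. δw/w = √((2·δp/p)² + (1·δs/s)²) = √(0.000878 + 0.00820) = 0.0953, so δw = 49200.
Q = w + u: δQ = √(δw² + δu²) = √(2.42e+09 + 4.32e+07) = 49600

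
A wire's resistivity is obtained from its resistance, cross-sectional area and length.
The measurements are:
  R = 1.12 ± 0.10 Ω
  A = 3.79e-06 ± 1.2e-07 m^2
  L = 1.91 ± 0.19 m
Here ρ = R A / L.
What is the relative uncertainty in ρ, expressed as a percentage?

Products/powers → add relative errors in quadrature, weighted by exponent:
  (1·δR/R)² = (1×0.0893)² = 0.00797;  (1·δA/A)² = (1×0.0317)² = 0.00100;  (-1·δL/L)² = (-1×0.0995)² = 0.00990
δρ/ρ = √(0.0189) = 0.137

13.7%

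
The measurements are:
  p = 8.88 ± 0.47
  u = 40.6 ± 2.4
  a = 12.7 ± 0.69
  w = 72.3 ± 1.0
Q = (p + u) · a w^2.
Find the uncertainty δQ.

2.58e+05

Let h = p + u = 49.5. δh = √(δp² + δu²) = √(0.221 + 5.76) = 2.45, so δh/h = 0.0494.
Q is then a monomial in h, a, w:
δQ/Q = √((δh/h)² + (1·δa/a)² + (2·δw/w)²) = √(0.00244 + 0.00295 + 0.000765) = 0.0785
Q = 3.28e+06, so δQ = 0.0785 × 3.28e+06 = 2.58e+05.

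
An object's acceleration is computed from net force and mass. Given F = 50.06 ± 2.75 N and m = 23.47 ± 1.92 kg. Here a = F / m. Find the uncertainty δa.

Relative error in a monomial: (δa/a)² = Σ (nᵢ · δxᵢ/xᵢ)².
  (1·δF/F)² = (1×0.0549)² = 0.00302;  (-1·δm/m)² = (-1×0.0818)² = 0.00669
δa/a = √(0.00971) = 0.0985
a = 2.133 m/s^2, so δa = 0.0985 × 2.133 = 0.210 m/s^2.

0.210 m/s^2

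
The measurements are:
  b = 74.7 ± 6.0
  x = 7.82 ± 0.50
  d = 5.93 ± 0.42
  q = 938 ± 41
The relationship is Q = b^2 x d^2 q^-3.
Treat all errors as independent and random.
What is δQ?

0.000482

Each factor contributes (exponent × relative error)² to (δQ/Q)²:
  (2·δb/b)² = (2×0.0803)² = 0.0258;  (1·δx/x)² = (1×0.0639)² = 0.00409;  (2·δd/d)² = (2×0.0708)² = 0.0201;  (-3·δq/q)² = (-3×0.0437)² = 0.0172
δQ/Q = √(0.0672) = 0.259
Q = 0.00186, so δQ = 0.259 × 0.00186 = 0.000482.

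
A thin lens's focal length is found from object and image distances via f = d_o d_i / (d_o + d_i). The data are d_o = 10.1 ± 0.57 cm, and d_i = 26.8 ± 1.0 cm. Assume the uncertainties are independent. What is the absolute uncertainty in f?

∂f/∂d_o = (d_i/(d_o+d_i))² = 0.527;  ∂f/∂d_i = (d_o/(d_o+d_i))² = 0.0749
δf = √((∂f/∂d_o · δd_o)² + (∂f/∂d_i · δd_i)²) = √(0.0904 + 0.00561) = 0.310 cm

0.310 cm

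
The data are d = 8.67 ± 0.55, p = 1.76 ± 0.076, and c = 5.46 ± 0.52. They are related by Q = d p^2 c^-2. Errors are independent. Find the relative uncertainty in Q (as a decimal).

0.219

For a monomial Q ∝ d, p^2, c^-2, fractional errors add in quadrature:
  (1·δd/d)² = (1×0.0634)² = 0.00402;  (2·δp/p)² = (2×0.0432)² = 0.00746;  (-2·δc/c)² = (-2×0.0952)² = 0.0363
δQ/Q = √(0.0478) = 0.219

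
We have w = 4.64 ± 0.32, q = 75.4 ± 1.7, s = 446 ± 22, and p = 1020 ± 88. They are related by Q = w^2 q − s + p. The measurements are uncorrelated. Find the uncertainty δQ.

Let h = w^2·q = 1620. δh/h = √((2·δw/w)² + (1·δq/q)²) = √(0.0190 + 0.000508) = 0.140, so δh = 227.
Q = h − s + p: δQ = √(δh² + δs² + δp²) = √(51500 + 484 + 7740) = 244

244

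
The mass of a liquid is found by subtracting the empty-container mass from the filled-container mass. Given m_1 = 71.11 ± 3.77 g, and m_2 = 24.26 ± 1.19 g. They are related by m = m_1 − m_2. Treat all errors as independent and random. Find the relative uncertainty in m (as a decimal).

Each term contributes (cᵢ δxᵢ)² to (δm)²:
  (δm_1)² = 14.2;  (δm_2)² = 1.42
δm = √(15.6) = 3.95 g
m = 46.85 g, so δm/m = 3.95/46.85 = 0.0844.

0.0844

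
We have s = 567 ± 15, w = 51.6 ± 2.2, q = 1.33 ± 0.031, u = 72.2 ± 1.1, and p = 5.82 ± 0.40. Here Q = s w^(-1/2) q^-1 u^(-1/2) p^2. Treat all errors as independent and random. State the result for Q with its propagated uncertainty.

237 ± 34.0

Relative error in a monomial: (δQ/Q)² = Σ (nᵢ · δxᵢ/xᵢ)².
  (1·δs/s)² = (1×0.0265)² = 0.000700;  (−½·δw/w)² = (-0.5×0.0426)² = 0.000454;  (-1·δq/q)² = (-1×0.0233)² = 0.000543;  (−½·δu/u)² = (-0.5×0.0152)² = 5.8e-05;  (2·δp/p)² = (2×0.0687)² = 0.0189
δQ/Q = √(0.0207) = 0.144
Q = 237, so δQ = 0.144 × 237 = 34.0.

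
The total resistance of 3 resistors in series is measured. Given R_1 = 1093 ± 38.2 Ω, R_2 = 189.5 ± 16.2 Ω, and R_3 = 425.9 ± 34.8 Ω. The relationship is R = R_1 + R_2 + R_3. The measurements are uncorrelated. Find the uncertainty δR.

R is a linear combination, so absolute uncertainties add in quadrature:
  (δR_1)² = 1460;  (δR_2)² = 262;  (δR_3)² = 1210
δR = √(2930) = 54.2 Ω

54.2 Ω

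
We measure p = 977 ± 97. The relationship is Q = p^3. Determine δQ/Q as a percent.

29.8%

Q ∝ p^3, so δQ/Q = |3| · δp/p = 3 × 0.0993 = 0.298.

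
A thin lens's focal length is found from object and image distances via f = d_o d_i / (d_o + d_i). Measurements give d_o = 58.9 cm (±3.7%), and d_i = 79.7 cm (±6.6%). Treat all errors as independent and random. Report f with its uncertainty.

∂f/∂d_o = (d_i/(d_o+d_i))² = 0.331;  ∂f/∂d_i = (d_o/(d_o+d_i))² = 0.181
δf = √((∂f/∂d_o · δd_o)² + (∂f/∂d_i · δd_i)²) = √(0.519 + 0.902) = 1.19 cm
f = 33.9 cm.

33.9 ± 1.19 cm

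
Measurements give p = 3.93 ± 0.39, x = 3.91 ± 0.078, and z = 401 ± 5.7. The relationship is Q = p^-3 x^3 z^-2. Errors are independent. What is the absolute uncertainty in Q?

Relative error in a monomial: (δQ/Q)² = Σ (nᵢ · δxᵢ/xᵢ)².
  (-3·δp/p)² = (-3×0.0992)² = 0.0886;  (3·δx/x)² = (3×0.0199)² = 0.00358;  (-2·δz/z)² = (-2×0.0142)² = 0.000808
δQ/Q = √(0.0930) = 0.305
Q = 6.12e-06, so δQ = 0.305 × 6.12e-06 = 1.87e-06.

1.87e-06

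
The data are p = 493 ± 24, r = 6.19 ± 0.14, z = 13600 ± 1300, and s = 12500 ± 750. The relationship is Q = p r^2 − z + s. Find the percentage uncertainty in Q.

Let w = p·r^2 = 18900. δw/w = √((1·δp/p)² + (2·δr/r)²) = √(0.00237 + 0.00205) = 0.0665, so δw = 1260.
Q = w − z + s: δQ = √(δw² + δz² + δs²) = √(1.58e+06 + 1.69e+06 + 5.62e+05) = 1960
Q = 17800, so δQ/Q = 1960/17800 = 0.110.

11.0%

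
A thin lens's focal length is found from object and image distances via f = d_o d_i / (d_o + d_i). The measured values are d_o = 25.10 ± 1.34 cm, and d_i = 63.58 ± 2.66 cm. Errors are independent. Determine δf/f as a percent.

4.01%

∂f/∂d_o = (d_i/(d_o+d_i))² = 0.514;  ∂f/∂d_i = (d_o/(d_o+d_i))² = 0.0801
δf = √((∂f/∂d_o · δd_o)² + (∂f/∂d_i · δd_i)²) = √(0.474 + 0.0454) = 0.721 cm
f = 18.00 cm, so δf/f = 0.721/18.00 = 0.0401.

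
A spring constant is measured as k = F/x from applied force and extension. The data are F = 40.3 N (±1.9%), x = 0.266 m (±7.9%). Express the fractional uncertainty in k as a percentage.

8.13%

Relative error in a monomial: (δk/k)² = Σ (nᵢ · δxᵢ/xᵢ)².
  (1·δF/F)² = (1×0.0190)² = 0.000361;  (-1·δx/x)² = (-1×0.0790)² = 0.00624
δk/k = √(0.00660) = 0.0813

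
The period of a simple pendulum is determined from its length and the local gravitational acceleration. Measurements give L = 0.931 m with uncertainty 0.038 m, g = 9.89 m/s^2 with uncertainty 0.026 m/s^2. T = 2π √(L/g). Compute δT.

Products/powers → add relative errors in quadrature, weighted by exponent:
  (½·δL/L)² = (0.5×0.0408)² = 0.000416;  (−½·δg/g)² = (-0.5×0.00263)² = 1.73e-06
δT/T = √(0.000418) = 0.0205
T = 1.93 s, so δT = 0.0205 × 1.93 = 0.0394 s.

0.0394 s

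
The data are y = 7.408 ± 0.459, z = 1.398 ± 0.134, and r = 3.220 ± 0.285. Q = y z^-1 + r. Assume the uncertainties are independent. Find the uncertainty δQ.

Let p = y·z^-1 = 5.299. δp/p = √((1·δy/y)² + (-1·δz/z)²) = √(0.00384 + 0.00919) = 0.114, so δp = 0.605.
Q = p + r: δQ = √(δp² + δr²) = √(0.366 + 0.0812) = 0.669

0.669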